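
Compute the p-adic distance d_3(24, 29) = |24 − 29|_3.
d_3(24, 29) = 1

Step 1 — x − y = 24 − 29 = -5. Step 2 — v_3(-5) = 0 (factor: -5 = −(3^0 · 5); the sign does not affect v_p). Step 3 — |x − y|_3 = 3^{0} = 1.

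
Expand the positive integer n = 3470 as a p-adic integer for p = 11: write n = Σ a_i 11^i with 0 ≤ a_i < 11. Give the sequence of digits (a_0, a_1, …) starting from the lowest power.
(a_0, a_1, …) = (5, 7, 6, 2)

Repeated division by 11 gives the digits low-to-high: 3470 = 5 + 7·11^1 + 6·11^2 + 2·11^3. Digit sequence: (5, 7, 6, 2).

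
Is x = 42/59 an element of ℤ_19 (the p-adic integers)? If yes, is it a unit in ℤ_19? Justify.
x ∈ ℤ_19^× (unit); v_19(x) = 0

ℤ_19 = {x ∈ ℚ_19 : v_19(x) ≥ 0} and ℤ_19^× = {x ∈ ℤ_19 : v_19(x) = 0}. Here v_19(42/59) = v_19(num) − v_19(den) = 0; compare against these criteria.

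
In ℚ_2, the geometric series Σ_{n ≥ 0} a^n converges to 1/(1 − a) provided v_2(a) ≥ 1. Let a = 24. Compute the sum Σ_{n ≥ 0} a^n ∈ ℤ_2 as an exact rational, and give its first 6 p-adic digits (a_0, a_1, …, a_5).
Σ a^n = 1/(1 − a) = -1/23;  first 6 digits = (1, 0, 0, 1, 1, 0)

v_2(a) = 3 ≥ 1, so the series converges in ℤ_2 to 1/(1 − a) = 1/(1 − 24) = -1/23. Expand this rational in ℤ_2: compute digits iteratively via d_i = x_i mod 2, x_{i+1} = (x_i − d_i)/2. The first 6 digits are (1, 0, 0, 1, 1, 0).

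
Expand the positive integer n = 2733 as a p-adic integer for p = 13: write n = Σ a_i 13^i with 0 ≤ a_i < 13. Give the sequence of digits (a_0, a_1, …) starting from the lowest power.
(a_0, a_1, …) = (3, 2, 3, 1)

Repeated division by 13 gives the digits low-to-high: 2733 = 3 + 2·13^1 + 3·13^2 + 1·13^3. Digit sequence: (3, 2, 3, 1).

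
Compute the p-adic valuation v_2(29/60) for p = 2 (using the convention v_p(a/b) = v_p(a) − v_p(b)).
v_2(29/60) = -2

Factor powers of 2 from the numerator and denominator of the reduced fraction: 29 = 2^0 · 29 and 60 = 2^2 · 15. Apply v_p(a/b) = v_p(a) − v_p(b): v_2(29/60) = 0 − 2 = -2.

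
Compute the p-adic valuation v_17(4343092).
v_17(4343092) = 4

v_17(n) is the largest exponent k such that 17^k divides n. Factor out: 4343092 = 17^4 · 52. (Sign doesn't affect v_p.) So v_17(4343092) = 4.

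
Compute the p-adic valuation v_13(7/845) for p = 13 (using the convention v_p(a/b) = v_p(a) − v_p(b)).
v_13(7/845) = -2

Factor powers of 13 from the numerator and denominator of the reduced fraction: 7 = 13^0 · 7 and 845 = 13^2 · 5. Apply v_p(a/b) = v_p(a) − v_p(b): v_13(7/845) = 0 − 2 = -2.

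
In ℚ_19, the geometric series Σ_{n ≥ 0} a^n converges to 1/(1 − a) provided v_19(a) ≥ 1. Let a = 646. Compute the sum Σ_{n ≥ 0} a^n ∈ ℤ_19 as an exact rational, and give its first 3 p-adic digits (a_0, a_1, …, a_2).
Σ a^n = 1/(1 − a) = -1/645;  first 3 digits = (1, 15, 17)

v_19(a) = 1 ≥ 1, so the series converges in ℤ_19 to 1/(1 − a) = 1/(1 − 646) = -1/645. Expand this rational in ℤ_19: compute digits iteratively via d_i = x_i mod 19, x_{i+1} = (x_i − d_i)/19. The first 3 digits are (1, 15, 17).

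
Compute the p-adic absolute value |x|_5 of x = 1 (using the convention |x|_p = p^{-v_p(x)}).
|1|_5 = 1

Step 1 — compute v_5(x) by factoring powers of 5 out of the numerator and denominator: v_5(1) = 0. Step 2 — apply |x|_p = p^{-v_p(x)} = 5^{0} = 1.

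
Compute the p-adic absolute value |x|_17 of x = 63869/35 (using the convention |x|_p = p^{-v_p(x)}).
|63869/35|_17 = 1/4913

Step 1 — compute v_17(x) by factoring powers of 17 out of the numerator and denominator: v_17(63869/35) = 3. Step 2 — apply |x|_p = p^{-v_p(x)} = 17^{-3} = 1/4913.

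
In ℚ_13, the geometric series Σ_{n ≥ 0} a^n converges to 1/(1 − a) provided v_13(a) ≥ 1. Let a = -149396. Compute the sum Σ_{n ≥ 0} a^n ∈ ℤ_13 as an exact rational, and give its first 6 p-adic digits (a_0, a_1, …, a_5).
Σ a^n = 1/(1 − a) = 1/149397;  first 6 digits = (1, 0, 0, 10, 7, 12)

v_13(a) = 3 ≥ 1, so the series converges in ℤ_13 to 1/(1 − a) = 1/(1 − (-149396)) = 1/149397. Expand this rational in ℤ_13: compute digits iteratively via d_i = x_i mod 13, x_{i+1} = (x_i − d_i)/13. The first 6 digits are (1, 0, 0, 10, 7, 12).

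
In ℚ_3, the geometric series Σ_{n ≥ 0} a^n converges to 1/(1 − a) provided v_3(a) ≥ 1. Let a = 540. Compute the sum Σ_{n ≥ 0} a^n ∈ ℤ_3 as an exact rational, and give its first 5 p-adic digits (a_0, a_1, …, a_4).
Σ a^n = 1/(1 − a) = -1/539;  first 5 digits = (1, 0, 0, 2, 0)

v_3(a) = 3 ≥ 1, so the series converges in ℤ_3 to 1/(1 − a) = 1/(1 − 540) = -1/539. Expand this rational in ℤ_3: compute digits iteratively via d_i = x_i mod 3, x_{i+1} = (x_i − d_i)/3. The first 5 digits are (1, 0, 0, 2, 0).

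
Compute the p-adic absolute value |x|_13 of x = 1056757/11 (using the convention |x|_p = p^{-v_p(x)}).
|1056757/11|_13 = 1/28561

Step 1 — compute v_13(x) by factoring powers of 13 out of the numerator and denominator: v_13(1056757/11) = 4. Step 2 — apply |x|_p = p^{-v_p(x)} = 13^{-4} = 1/28561.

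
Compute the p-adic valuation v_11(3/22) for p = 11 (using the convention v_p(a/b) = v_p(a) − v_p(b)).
v_11(3/22) = -1

Factor powers of 11 from the numerator and denominator of the reduced fraction: 3 = 11^0 · 3 and 22 = 11^1 · 2. Apply v_p(a/b) = v_p(a) − v_p(b): v_11(3/22) = 0 − 1 = -1.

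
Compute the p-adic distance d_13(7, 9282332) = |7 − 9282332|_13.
d_13(7, 9282332) = 1/371293

Step 1 — x − y = 7 − 9282332 = -9282325. Step 2 — v_13(-9282325) = 5 (factor: -9282325 = −(13^5 · 25); the sign does not affect v_p). Step 3 — |x − y|_13 = 13^{-5} = 1/371293.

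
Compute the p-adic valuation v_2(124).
v_2(124) = 2

v_2(n) is the largest exponent k such that 2^k divides n. Factor out: 124 = 2^2 · 31. (Sign doesn't affect v_p.) So v_2(124) = 2.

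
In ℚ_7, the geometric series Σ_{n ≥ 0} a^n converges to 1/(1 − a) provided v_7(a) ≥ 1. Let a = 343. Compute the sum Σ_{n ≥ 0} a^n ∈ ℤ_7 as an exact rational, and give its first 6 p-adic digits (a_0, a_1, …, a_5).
Σ a^n = 1/(1 − a) = -1/342;  first 6 digits = (1, 0, 0, 1, 0, 0)

v_7(a) = 3 ≥ 1, so the series converges in ℤ_7 to 1/(1 − a) = 1/(1 − 343) = -1/342. Expand this rational in ℤ_7: compute digits iteratively via d_i = x_i mod 7, x_{i+1} = (x_i − d_i)/7. The first 6 digits are (1, 0, 0, 1, 0, 0).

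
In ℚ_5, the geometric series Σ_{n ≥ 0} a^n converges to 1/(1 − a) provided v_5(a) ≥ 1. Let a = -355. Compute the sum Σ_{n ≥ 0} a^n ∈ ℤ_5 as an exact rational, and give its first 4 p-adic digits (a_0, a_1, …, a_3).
Σ a^n = 1/(1 − a) = 1/356;  first 4 digits = (1, 4, 1, 4)

v_5(a) = 1 ≥ 1, so the series converges in ℤ_5 to 1/(1 − a) = 1/(1 − (-355)) = 1/356. Expand this rational in ℤ_5: compute digits iteratively via d_i = x_i mod 5, x_{i+1} = (x_i − d_i)/5. The first 4 digits are (1, 4, 1, 4).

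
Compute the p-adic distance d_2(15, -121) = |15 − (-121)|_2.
d_2(15, -121) = 1/8

Step 1 — x − y = 15 − (-121) = 136. Step 2 — v_2(136) = 3 (factor: 136 = (2^3 · 17); the sign does not affect v_p). Step 3 — |x − y|_2 = 2^{-3} = 1/8.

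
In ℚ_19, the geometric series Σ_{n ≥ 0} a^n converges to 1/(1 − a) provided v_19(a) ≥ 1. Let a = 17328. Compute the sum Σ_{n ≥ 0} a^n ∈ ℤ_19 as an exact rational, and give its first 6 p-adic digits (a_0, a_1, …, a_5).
Σ a^n = 1/(1 − a) = -1/17327;  first 6 digits = (1, 0, 10, 2, 5, 7)

v_19(a) = 2 ≥ 1, so the series converges in ℤ_19 to 1/(1 − a) = 1/(1 − 17328) = -1/17327. Expand this rational in ℤ_19: compute digits iteratively via d_i = x_i mod 19, x_{i+1} = (x_i − d_i)/19. The first 6 digits are (1, 0, 10, 2, 5, 7).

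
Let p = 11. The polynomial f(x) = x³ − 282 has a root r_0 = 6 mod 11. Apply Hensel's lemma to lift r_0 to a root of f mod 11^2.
r_1 = 94 (mod 121)

Hensel: r_{i+1} = r_i − f(r_i)/f′(r_i) mod 11^{i+2}, where f′(x) = 3x². Iterate:
  r_0 = 6 (mod 11)
  r_1 = 94 (mod 121)
Final: r = 94 with f(r) ≡ 0 mod 11^2.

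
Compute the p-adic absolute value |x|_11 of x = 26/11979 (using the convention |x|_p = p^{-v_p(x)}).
|26/11979|_11 = 1331

Step 1 — compute v_11(x) by factoring powers of 11 out of the numerator and denominator: v_11(26/11979) = -3. Step 2 — apply |x|_p = p^{-v_p(x)} = 11^{3} = 1331.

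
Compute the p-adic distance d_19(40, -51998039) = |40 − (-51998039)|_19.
d_19(40, -51998039) = 1/2476099

Step 1 — x − y = 40 − (-51998039) = 51998079. Step 2 — v_19(51998079) = 5 (factor: 51998079 = (19^5 · 21); the sign does not affect v_p). Step 3 — |x − y|_19 = 19^{-5} = 1/2476099.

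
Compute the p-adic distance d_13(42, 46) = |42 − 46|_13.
d_13(42, 46) = 1

Step 1 — x − y = 42 − 46 = -4. Step 2 — v_13(-4) = 0 (factor: -4 = −(13^0 · 4); the sign does not affect v_p). Step 3 — |x − y|_13 = 13^{0} = 1.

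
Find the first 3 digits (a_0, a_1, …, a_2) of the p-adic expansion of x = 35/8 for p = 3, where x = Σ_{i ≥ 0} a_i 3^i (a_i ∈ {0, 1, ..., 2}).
(a_0, …, a_2) = (1, 0, 0)

v_3(35/8) = 0 (numerator and denominator both coprime to 3), so x ∈ ℤ_3^×. Compute digits iteratively via a_i = x_i mod 3, x_{i+1} = (x_i − a_i)/3, with x_0 = x:
  x_0 = 35/8;  a_0 = 1;  x_1 = (x_0 − 1)/3 = 9/8
  x_1 = 9/8;  a_1 = 0;  x_2 = (x_1 − 0)/3 = 3/8
  x_2 = 3/8;  a_2 = 0;  x_3 = (x_2 − 0)/3 = 1/8
Digits: (1, 0, 0).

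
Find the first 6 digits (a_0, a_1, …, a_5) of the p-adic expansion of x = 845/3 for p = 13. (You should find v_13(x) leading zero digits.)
(a_0, …, a_5) = (0, 0, 6, 4, 4, 4)

v_13(845/3) = 2, so a_0 = ... = a_1 = 0. Factor out: x = 13^2 · u with u = 5/3 a unit in ℤ_13. Expand u iteratively via a_{v+i} = u_i mod 13, u_{i+1} = (u_i − a_{v+i})/13:
  u_0 = 5/3;  a_2 = 6;  u_1 = (u_0 − 6)/13 = -1/3
  u_1 = -1/3;  a_3 = 4;  u_2 = (u_1 − 4)/13 = -1/3
  u_2 = -1/3;  a_4 = 4;  u_3 = (u_2 − 4)/13 = -1/3
  u_3 = -1/3;  a_5 = 4;  u_4 = (u_3 − 4)/13 = -1/3
Digits: (0, 0, 6, 4, 4, 4).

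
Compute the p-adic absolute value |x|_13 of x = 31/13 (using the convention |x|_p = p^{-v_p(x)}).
|31/13|_13 = 13

Step 1 — compute v_13(x) by factoring powers of 13 out of the numerator and denominator: v_13(31/13) = -1. Step 2 — apply |x|_p = p^{-v_p(x)} = 13^{1} = 13.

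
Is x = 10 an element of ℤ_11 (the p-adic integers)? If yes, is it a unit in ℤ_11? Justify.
x ∈ ℤ_11^× (unit); v_11(x) = 0

ℤ_11 = {x ∈ ℚ_11 : v_11(x) ≥ 0} and ℤ_11^× = {x ∈ ℤ_11 : v_11(x) = 0}. Here v_11(10) = v_11(num) − v_11(den) = 0; compare against these criteria.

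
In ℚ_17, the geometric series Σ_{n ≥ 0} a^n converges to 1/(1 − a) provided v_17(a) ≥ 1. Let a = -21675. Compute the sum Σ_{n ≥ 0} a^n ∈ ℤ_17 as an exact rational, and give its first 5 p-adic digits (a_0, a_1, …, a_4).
Σ a^n = 1/(1 − a) = 1/21676;  first 5 digits = (1, 0, 10, 12, 14)

v_17(a) = 2 ≥ 1, so the series converges in ℤ_17 to 1/(1 − a) = 1/(1 − (-21675)) = 1/21676. Expand this rational in ℤ_17: compute digits iteratively via d_i = x_i mod 17, x_{i+1} = (x_i − d_i)/17. The first 5 digits are (1, 0, 10, 12, 14).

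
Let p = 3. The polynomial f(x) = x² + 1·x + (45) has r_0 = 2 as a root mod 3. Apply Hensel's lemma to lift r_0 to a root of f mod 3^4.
r_3 = 44 (mod 81)

Hensel: r_{i+1} = r_i − f(r_i)·(f′(r_i))^{-1} mod 3^{i+2}, f′(x) = 2x + 1. Iterate:
  r_0 = 2 (mod 3)
  r_1 = 8 (mod 9)
  r_2 = 17 (mod 27)
  r_3 = 44 (mod 81)
Final: r = 44 satisfies f(r) ≡ 0 mod 3^4.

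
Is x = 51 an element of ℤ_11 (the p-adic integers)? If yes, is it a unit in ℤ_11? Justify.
x ∈ ℤ_11^× (unit); v_11(x) = 0

ℤ_11 = {x ∈ ℚ_11 : v_11(x) ≥ 0} and ℤ_11^× = {x ∈ ℤ_11 : v_11(x) = 0}. Here v_11(51) = v_11(num) − v_11(den) = 0; compare against these criteria.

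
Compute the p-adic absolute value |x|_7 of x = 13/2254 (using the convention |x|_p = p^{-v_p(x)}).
|13/2254|_7 = 49

Step 1 — compute v_7(x) by factoring powers of 7 out of the numerator and denominator: v_7(13/2254) = -2. Step 2 — apply |x|_p = p^{-v_p(x)} = 7^{2} = 49.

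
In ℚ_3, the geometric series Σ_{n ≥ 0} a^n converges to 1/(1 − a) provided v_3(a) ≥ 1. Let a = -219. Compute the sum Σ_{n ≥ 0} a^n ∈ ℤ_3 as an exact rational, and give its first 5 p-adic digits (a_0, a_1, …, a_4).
Σ a^n = 1/(1 − a) = 1/220;  first 5 digits = (1, 2, 0, 0, 2)

v_3(a) = 1 ≥ 1, so the series converges in ℤ_3 to 1/(1 − a) = 1/(1 − (-219)) = 1/220. Expand this rational in ℤ_3: compute digits iteratively via d_i = x_i mod 3, x_{i+1} = (x_i − d_i)/3. The first 5 digits are (1, 2, 0, 0, 2).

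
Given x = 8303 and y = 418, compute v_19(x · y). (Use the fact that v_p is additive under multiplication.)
v_19(3470654) = 3

v_p(x) = 2 (factor: 8303 = 19^2 · 23); v_p(y) = 1 (factor: 418 = 19^1 · 22). Additivity: v_p(xy) = v_p(x) + v_p(y) = 2 + 1 = 3. (Direct check: xy = 3470654 = 19^3 · (506).)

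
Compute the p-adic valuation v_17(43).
v_17(43) = 0

v_17(n) is the largest exponent k such that 17^k divides n. Factor out: 43 = 17^0 · 43. (Sign doesn't affect v_p.) So v_17(43) = 0.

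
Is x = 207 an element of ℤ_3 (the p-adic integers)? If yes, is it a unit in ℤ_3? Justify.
x ∈ ℤ_3 but not a unit; v_3(x) = 2 > 0

ℤ_3 = {x ∈ ℚ_3 : v_3(x) ≥ 0} and ℤ_3^× = {x ∈ ℤ_3 : v_3(x) = 0}. Here v_3(207) = v_3(num) − v_3(den) = 2; compare against these criteria.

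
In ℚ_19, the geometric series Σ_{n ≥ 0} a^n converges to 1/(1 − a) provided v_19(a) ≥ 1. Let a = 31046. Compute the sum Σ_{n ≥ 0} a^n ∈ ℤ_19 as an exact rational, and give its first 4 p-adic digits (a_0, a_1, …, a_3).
Σ a^n = 1/(1 − a) = -1/31045;  first 4 digits = (1, 0, 10, 4)

v_19(a) = 2 ≥ 1, so the series converges in ℤ_19 to 1/(1 − a) = 1/(1 − 31046) = -1/31045. Expand this rational in ℤ_19: compute digits iteratively via d_i = x_i mod 19, x_{i+1} = (x_i − d_i)/19. The first 4 digits are (1, 0, 10, 4).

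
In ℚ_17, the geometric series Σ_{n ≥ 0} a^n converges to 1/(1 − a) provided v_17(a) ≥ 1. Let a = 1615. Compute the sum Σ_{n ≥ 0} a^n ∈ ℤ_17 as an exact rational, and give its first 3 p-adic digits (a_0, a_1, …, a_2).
Σ a^n = 1/(1 − a) = -1/1614;  first 3 digits = (1, 10, 3)

v_17(a) = 1 ≥ 1, so the series converges in ℤ_17 to 1/(1 − a) = 1/(1 − 1615) = -1/1614. Expand this rational in ℤ_17: compute digits iteratively via d_i = x_i mod 17, x_{i+1} = (x_i − d_i)/17. The first 3 digits are (1, 10, 3).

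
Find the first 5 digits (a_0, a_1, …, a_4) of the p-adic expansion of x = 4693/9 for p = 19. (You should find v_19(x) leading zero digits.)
(a_0, …, a_4) = (0, 0, 12, 10, 10)

v_19(4693/9) = 2, so a_0 = ... = a_1 = 0. Factor out: x = 19^2 · u with u = 13/9 a unit in ℤ_19. Expand u iteratively via a_{v+i} = u_i mod 19, u_{i+1} = (u_i − a_{v+i})/19:
  u_0 = 13/9;  a_2 = 12;  u_1 = (u_0 − 12)/19 = -5/9
  u_1 = -5/9;  a_3 = 10;  u_2 = (u_1 − 10)/19 = -5/9
  u_2 = -5/9;  a_4 = 10;  u_3 = (u_2 − 10)/19 = -5/9
Digits: (0, 0, 12, 10, 10).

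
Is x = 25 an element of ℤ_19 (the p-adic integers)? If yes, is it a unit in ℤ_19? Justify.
x ∈ ℤ_19^× (unit); v_19(x) = 0

ℤ_19 = {x ∈ ℚ_19 : v_19(x) ≥ 0} and ℤ_19^× = {x ∈ ℤ_19 : v_19(x) = 0}. Here v_19(25) = v_19(num) − v_19(den) = 0; compare against these criteria.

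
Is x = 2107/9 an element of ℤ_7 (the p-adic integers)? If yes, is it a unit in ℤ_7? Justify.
x ∈ ℤ_7 but not a unit; v_7(x) = 2 > 0

ℤ_7 = {x ∈ ℚ_7 : v_7(x) ≥ 0} and ℤ_7^× = {x ∈ ℤ_7 : v_7(x) = 0}. Here v_7(2107/9) = v_7(num) − v_7(den) = 2; compare against these criteria.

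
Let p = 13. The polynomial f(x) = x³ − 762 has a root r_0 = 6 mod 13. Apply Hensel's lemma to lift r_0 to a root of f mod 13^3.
r_2 = 903 (mod 2197)

Hensel: r_{i+1} = r_i − f(r_i)/f′(r_i) mod 13^{i+2}, where f′(x) = 3x². Iterate:
  r_0 = 6 (mod 13)
  r_1 = 58 (mod 169)
  r_2 = 903 (mod 2197)
Final: r = 903 with f(r) ≡ 0 mod 13^3.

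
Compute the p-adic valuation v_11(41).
v_11(41) = 0

v_11(n) is the largest exponent k such that 11^k divides n. Factor out: 41 = 11^0 · 41. (Sign doesn't affect v_p.) So v_11(41) = 0.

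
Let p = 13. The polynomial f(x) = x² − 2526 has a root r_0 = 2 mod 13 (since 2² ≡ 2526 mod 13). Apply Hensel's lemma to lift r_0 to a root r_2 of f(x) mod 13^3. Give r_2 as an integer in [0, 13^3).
r_2 = 1900 (mod 2197)

Hensel's recurrence: r_{i+1} = r_i − f(r_i)·(f′(r_i))^{-1} mod 13^{i+2}, with f′(x) = 2x. Iterate:
  r_0 = 2 (mod 13)
  r_1 = 41 (mod 169)
  r_2 = 1900 (mod 2197)
Final: r_2 = 1900, and one checks f(r_2) ≡ 0 mod 13^3.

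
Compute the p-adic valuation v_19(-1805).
v_19(-1805) = 2

v_19(n) is the largest exponent k such that 19^k divides n. Factor out: -1805 = -19^2 · 5. (Sign doesn't affect v_p.) So v_19(-1805) = 2.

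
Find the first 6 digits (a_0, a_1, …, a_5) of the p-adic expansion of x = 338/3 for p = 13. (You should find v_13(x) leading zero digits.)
(a_0, …, a_5) = (0, 0, 5, 4, 4, 4)

v_13(338/3) = 2, so a_0 = ... = a_1 = 0. Factor out: x = 13^2 · u with u = 2/3 a unit in ℤ_13. Expand u iteratively via a_{v+i} = u_i mod 13, u_{i+1} = (u_i − a_{v+i})/13:
  u_0 = 2/3;  a_2 = 5;  u_1 = (u_0 − 5)/13 = -1/3
  u_1 = -1/3;  a_3 = 4;  u_2 = (u_1 − 4)/13 = -1/3
  u_2 = -1/3;  a_4 = 4;  u_3 = (u_2 − 4)/13 = -1/3
  u_3 = -1/3;  a_5 = 4;  u_4 = (u_3 − 4)/13 = -1/3
Digits: (0, 0, 5, 4, 4, 4).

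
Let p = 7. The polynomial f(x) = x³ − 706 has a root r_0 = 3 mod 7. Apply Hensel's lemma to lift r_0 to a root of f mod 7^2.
r_1 = 10 (mod 49)

Hensel: r_{i+1} = r_i − f(r_i)/f′(r_i) mod 7^{i+2}, where f′(x) = 3x². Iterate:
  r_0 = 3 (mod 7)
  r_1 = 10 (mod 49)
Final: r = 10 with f(r) ≡ 0 mod 7^2.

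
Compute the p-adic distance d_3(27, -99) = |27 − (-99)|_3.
d_3(27, -99) = 1/9

Step 1 — x − y = 27 − (-99) = 126. Step 2 — v_3(126) = 2 (factor: 126 = (3^2 · 14); the sign does not affect v_p). Step 3 — |x − y|_3 = 3^{-2} = 1/9.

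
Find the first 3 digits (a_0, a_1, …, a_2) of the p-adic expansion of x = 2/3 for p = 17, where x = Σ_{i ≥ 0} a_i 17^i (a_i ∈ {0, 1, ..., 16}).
(a_0, …, a_2) = (12, 5, 11)

v_17(2/3) = 0 (numerator and denominator both coprime to 17), so x ∈ ℤ_17^×. Compute digits iteratively via a_i = x_i mod 17, x_{i+1} = (x_i − a_i)/17, with x_0 = x:
  x_0 = 2/3;  a_0 = 12;  x_1 = (x_0 − 12)/17 = -2/3
  x_1 = -2/3;  a_1 = 5;  x_2 = (x_1 − 5)/17 = -1/3
  x_2 = -1/3;  a_2 = 11;  x_3 = (x_2 − 11)/17 = -2/3
Digits: (12, 5, 11).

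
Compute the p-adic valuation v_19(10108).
v_19(10108) = 2

v_19(n) is the largest exponent k such that 19^k divides n. Factor out: 10108 = 19^2 · 28. (Sign doesn't affect v_p.) So v_19(10108) = 2.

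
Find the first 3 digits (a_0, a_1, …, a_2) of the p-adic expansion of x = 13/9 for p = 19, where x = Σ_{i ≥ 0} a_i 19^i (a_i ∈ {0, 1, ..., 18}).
(a_0, …, a_2) = (12, 10, 10)

v_19(13/9) = 0 (numerator and denominator both coprime to 19), so x ∈ ℤ_19^×. Compute digits iteratively via a_i = x_i mod 19, x_{i+1} = (x_i − a_i)/19, with x_0 = x:
  x_0 = 13/9;  a_0 = 12;  x_1 = (x_0 − 12)/19 = -5/9
  x_1 = -5/9;  a_1 = 10;  x_2 = (x_1 − 10)/19 = -5/9
  x_2 = -5/9;  a_2 = 10;  x_3 = (x_2 − 10)/19 = -5/9
Digits: (12, 10, 10).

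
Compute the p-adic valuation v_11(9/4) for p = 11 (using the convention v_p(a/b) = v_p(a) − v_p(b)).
v_11(9/4) = 0

Factor powers of 11 from the numerator and denominator of the reduced fraction: 9 = 11^0 · 9 and 4 = 11^0 · 4. Apply v_p(a/b) = v_p(a) − v_p(b): v_11(9/4) = 0 − 0 = 0.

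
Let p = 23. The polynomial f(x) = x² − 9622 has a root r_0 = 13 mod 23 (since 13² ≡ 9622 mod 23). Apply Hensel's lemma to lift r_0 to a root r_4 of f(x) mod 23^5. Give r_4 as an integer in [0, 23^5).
r_4 = 1146862 (mod 6436343)

Hensel's recurrence: r_{i+1} = r_i − f(r_i)·(f′(r_i))^{-1} mod 23^{i+2}, with f′(x) = 2x. Iterate:
  r_0 = 13 (mod 23)
  r_1 = 519 (mod 529)
  r_2 = 3164 (mod 12167)
  r_3 = 27498 (mod 279841)
  r_4 = 1146862 (mod 6436343)
Final: r_4 = 1146862, and one checks f(r_4) ≡ 0 mod 23^5.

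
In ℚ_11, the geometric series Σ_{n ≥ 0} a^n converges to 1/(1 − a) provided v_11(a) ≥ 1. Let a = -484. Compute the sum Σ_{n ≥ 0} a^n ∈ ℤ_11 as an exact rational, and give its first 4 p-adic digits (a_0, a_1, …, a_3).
Σ a^n = 1/(1 − a) = 1/485;  first 4 digits = (1, 0, 7, 10)

v_11(a) = 2 ≥ 1, so the series converges in ℤ_11 to 1/(1 − a) = 1/(1 − (-484)) = 1/485. Expand this rational in ℤ_11: compute digits iteratively via d_i = x_i mod 11, x_{i+1} = (x_i − d_i)/11. The first 4 digits are (1, 0, 7, 10).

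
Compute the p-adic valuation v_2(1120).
v_2(1120) = 5

v_2(n) is the largest exponent k such that 2^k divides n. Factor out: 1120 = 2^5 · 35. (Sign doesn't affect v_p.) So v_2(1120) = 5.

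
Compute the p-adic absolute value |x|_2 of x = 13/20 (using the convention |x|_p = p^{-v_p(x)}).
|13/20|_2 = 4

Step 1 — compute v_2(x) by factoring powers of 2 out of the numerator and denominator: v_2(13/20) = -2. Step 2 — apply |x|_p = p^{-v_p(x)} = 2^{2} = 4.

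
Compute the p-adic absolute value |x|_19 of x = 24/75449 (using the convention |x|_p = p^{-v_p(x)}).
|24/75449|_19 = 6859

Step 1 — compute v_19(x) by factoring powers of 19 out of the numerator and denominator: v_19(24/75449) = -3. Step 2 — apply |x|_p = p^{-v_p(x)} = 19^{3} = 6859.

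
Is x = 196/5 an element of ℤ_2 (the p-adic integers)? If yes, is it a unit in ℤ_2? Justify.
x ∈ ℤ_2 but not a unit; v_2(x) = 2 > 0

ℤ_2 = {x ∈ ℚ_2 : v_2(x) ≥ 0} and ℤ_2^× = {x ∈ ℤ_2 : v_2(x) = 0}. Here v_2(196/5) = v_2(num) − v_2(den) = 2; compare against these criteria.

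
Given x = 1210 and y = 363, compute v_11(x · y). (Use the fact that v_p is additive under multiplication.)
v_11(439230) = 4

v_p(x) = 2 (factor: 1210 = 11^2 · 10); v_p(y) = 2 (factor: 363 = 11^2 · 3). Additivity: v_p(xy) = v_p(x) + v_p(y) = 2 + 2 = 4. (Direct check: xy = 439230 = 11^4 · (30).)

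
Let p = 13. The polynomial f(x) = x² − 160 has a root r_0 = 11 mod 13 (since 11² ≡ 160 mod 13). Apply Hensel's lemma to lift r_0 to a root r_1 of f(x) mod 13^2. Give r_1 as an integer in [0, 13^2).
r_1 = 128 (mod 169)

Hensel's recurrence: r_{i+1} = r_i − f(r_i)·(f′(r_i))^{-1} mod 13^{i+2}, with f′(x) = 2x. Iterate:
  r_0 = 11 (mod 13)
  r_1 = 128 (mod 169)
Final: r_1 = 128, and one checks f(r_1) ≡ 0 mod 13^2.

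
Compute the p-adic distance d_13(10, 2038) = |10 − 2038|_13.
d_13(10, 2038) = 1/169

Step 1 — x − y = 10 − 2038 = -2028. Step 2 — v_13(-2028) = 2 (factor: -2028 = −(13^2 · 12); the sign does not affect v_p). Step 3 — |x − y|_13 = 13^{-2} = 1/169.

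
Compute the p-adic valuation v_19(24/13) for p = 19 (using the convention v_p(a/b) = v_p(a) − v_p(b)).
v_19(24/13) = 0

Factor powers of 19 from the numerator and denominator of the reduced fraction: 24 = 19^0 · 24 and 13 = 19^0 · 13. Apply v_p(a/b) = v_p(a) − v_p(b): v_19(24/13) = 0 − 0 = 0.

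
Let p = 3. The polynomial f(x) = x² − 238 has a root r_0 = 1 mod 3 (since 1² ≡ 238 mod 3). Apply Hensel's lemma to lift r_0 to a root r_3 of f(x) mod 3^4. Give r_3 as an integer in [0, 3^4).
r_3 = 61 (mod 81)

Hensel's recurrence: r_{i+1} = r_i − f(r_i)·(f′(r_i))^{-1} mod 3^{i+2}, with f′(x) = 2x. Iterate:
  r_0 = 1 (mod 3)
  r_1 = 7 (mod 9)
  r_2 = 7 (mod 27)
  r_3 = 61 (mod 81)
Final: r_3 = 61, and one checks f(r_3) ≡ 0 mod 3^4.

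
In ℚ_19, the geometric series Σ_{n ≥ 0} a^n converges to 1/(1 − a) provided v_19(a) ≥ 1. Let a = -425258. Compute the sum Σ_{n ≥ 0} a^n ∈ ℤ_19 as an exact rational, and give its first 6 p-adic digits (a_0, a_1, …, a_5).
Σ a^n = 1/(1 − a) = 1/425259;  first 6 digits = (1, 0, 0, 14, 15, 18)

v_19(a) = 3 ≥ 1, so the series converges in ℤ_19 to 1/(1 − a) = 1/(1 − (-425258)) = 1/425259. Expand this rational in ℤ_19: compute digits iteratively via d_i = x_i mod 19, x_{i+1} = (x_i − d_i)/19. The first 6 digits are (1, 0, 0, 14, 15, 18).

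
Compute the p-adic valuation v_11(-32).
v_11(-32) = 0

v_11(n) is the largest exponent k such that 11^k divides n. Factor out: -32 = -11^0 · 32. (Sign doesn't affect v_p.) So v_11(-32) = 0.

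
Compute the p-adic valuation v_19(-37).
v_19(-37) = 0

v_19(n) is the largest exponent k such that 19^k divides n. Factor out: -37 = -19^0 · 37. (Sign doesn't affect v_p.) So v_19(-37) = 0.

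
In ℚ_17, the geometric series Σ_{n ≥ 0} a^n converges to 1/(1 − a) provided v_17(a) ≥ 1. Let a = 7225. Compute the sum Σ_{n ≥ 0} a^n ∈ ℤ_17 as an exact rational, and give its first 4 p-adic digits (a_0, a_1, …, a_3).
Σ a^n = 1/(1 − a) = -1/7224;  first 4 digits = (1, 0, 8, 1)

v_17(a) = 2 ≥ 1, so the series converges in ℤ_17 to 1/(1 − a) = 1/(1 − 7225) = -1/7224. Expand this rational in ℤ_17: compute digits iteratively via d_i = x_i mod 17, x_{i+1} = (x_i − d_i)/17. The first 4 digits are (1, 0, 8, 1).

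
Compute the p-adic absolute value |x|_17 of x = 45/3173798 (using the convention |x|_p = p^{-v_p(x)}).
|45/3173798|_17 = 83521

Step 1 — compute v_17(x) by factoring powers of 17 out of the numerator and denominator: v_17(45/3173798) = -4. Step 2 — apply |x|_p = p^{-v_p(x)} = 17^{4} = 83521.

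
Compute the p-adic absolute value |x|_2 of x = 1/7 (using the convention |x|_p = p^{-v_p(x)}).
|1/7|_2 = 1

Step 1 — compute v_2(x) by factoring powers of 2 out of the numerator and denominator: v_2(1/7) = 0. Step 2 — apply |x|_p = p^{-v_p(x)} = 2^{0} = 1.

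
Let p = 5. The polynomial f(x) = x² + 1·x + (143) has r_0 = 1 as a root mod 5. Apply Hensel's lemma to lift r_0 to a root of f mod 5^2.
r_1 = 11 (mod 25)

Hensel: r_{i+1} = r_i − f(r_i)·(f′(r_i))^{-1} mod 5^{i+2}, f′(x) = 2x + 1. Iterate:
  r_0 = 1 (mod 5)
  r_1 = 11 (mod 25)
Final: r = 11 satisfies f(r) ≡ 0 mod 5^2.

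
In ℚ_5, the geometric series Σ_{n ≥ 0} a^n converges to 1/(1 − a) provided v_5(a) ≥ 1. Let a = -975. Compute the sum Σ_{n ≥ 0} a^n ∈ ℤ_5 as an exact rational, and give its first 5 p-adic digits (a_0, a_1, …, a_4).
Σ a^n = 1/(1 − a) = 1/976;  first 5 digits = (1, 0, 1, 2, 4)

v_5(a) = 2 ≥ 1, so the series converges in ℤ_5 to 1/(1 − a) = 1/(1 − (-975)) = 1/976. Expand this rational in ℤ_5: compute digits iteratively via d_i = x_i mod 5, x_{i+1} = (x_i − d_i)/5. The first 5 digits are (1, 0, 1, 2, 4).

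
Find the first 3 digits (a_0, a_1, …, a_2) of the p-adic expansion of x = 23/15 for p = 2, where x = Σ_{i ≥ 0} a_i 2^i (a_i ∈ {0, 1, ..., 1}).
(a_0, …, a_2) = (1, 0, 0)

v_2(23/15) = 0 (numerator and denominator both coprime to 2), so x ∈ ℤ_2^×. Compute digits iteratively via a_i = x_i mod 2, x_{i+1} = (x_i − a_i)/2, with x_0 = x:
  x_0 = 23/15;  a_0 = 1;  x_1 = (x_0 − 1)/2 = 4/15
  x_1 = 4/15;  a_1 = 0;  x_2 = (x_1 − 0)/2 = 2/15
  x_2 = 2/15;  a_2 = 0;  x_3 = (x_2 − 0)/2 = 1/15
Digits: (1, 0, 0).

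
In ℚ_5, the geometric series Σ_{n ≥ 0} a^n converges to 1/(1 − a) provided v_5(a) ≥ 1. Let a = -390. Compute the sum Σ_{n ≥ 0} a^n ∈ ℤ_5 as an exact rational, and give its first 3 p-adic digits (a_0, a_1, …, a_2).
Σ a^n = 1/(1 − a) = 1/391;  first 3 digits = (1, 2, 3)

v_5(a) = 1 ≥ 1, so the series converges in ℤ_5 to 1/(1 − a) = 1/(1 − (-390)) = 1/391. Expand this rational in ℤ_5: compute digits iteratively via d_i = x_i mod 5, x_{i+1} = (x_i − d_i)/5. The first 3 digits are (1, 2, 3).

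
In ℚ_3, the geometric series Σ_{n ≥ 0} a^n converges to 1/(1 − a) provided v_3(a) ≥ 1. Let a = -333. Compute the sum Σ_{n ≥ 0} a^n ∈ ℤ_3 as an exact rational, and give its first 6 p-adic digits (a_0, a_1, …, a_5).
Σ a^n = 1/(1 − a) = 1/334;  first 6 digits = (1, 0, 2, 2, 2, 1)

v_3(a) = 2 ≥ 1, so the series converges in ℤ_3 to 1/(1 − a) = 1/(1 − (-333)) = 1/334. Expand this rational in ℤ_3: compute digits iteratively via d_i = x_i mod 3, x_{i+1} = (x_i − d_i)/3. The first 6 digits are (1, 0, 2, 2, 2, 1).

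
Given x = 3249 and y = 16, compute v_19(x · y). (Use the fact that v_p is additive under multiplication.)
v_19(51984) = 2

v_p(x) = 2 (factor: 3249 = 19^2 · 9); v_p(y) = 0 (factor: 16 = 19^0 · 16). Additivity: v_p(xy) = v_p(x) + v_p(y) = 2 + 0 = 2. (Direct check: xy = 51984 = 19^2 · (144).)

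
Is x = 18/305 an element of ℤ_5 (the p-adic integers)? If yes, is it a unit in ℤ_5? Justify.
x ∉ ℤ_5 (v_5(x) = -1 < 0)

ℤ_5 = {x ∈ ℚ_5 : v_5(x) ≥ 0} and ℤ_5^× = {x ∈ ℤ_5 : v_5(x) = 0}. Here v_5(18/305) = v_5(num) − v_5(den) = -1; compare against these criteria.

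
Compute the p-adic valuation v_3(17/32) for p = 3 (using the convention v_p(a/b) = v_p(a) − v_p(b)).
v_3(17/32) = 0

Factor powers of 3 from the numerator and denominator of the reduced fraction: 17 = 3^0 · 17 and 32 = 3^0 · 32. Apply v_p(a/b) = v_p(a) − v_p(b): v_3(17/32) = 0 − 0 = 0.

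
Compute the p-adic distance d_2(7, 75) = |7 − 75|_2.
d_2(7, 75) = 1/4

Step 1 — x − y = 7 − 75 = -68. Step 2 — v_2(-68) = 2 (factor: -68 = −(2^2 · 17); the sign does not affect v_p). Step 3 — |x − y|_2 = 2^{-2} = 1/4.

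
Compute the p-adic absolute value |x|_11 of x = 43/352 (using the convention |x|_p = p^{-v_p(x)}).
|43/352|_11 = 11

Step 1 — compute v_11(x) by factoring powers of 11 out of the numerator and denominator: v_11(43/352) = -1. Step 2 — apply |x|_p = p^{-v_p(x)} = 11^{1} = 11.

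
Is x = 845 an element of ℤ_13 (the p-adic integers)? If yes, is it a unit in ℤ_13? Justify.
x ∈ ℤ_13 but not a unit; v_13(x) = 2 > 0

ℤ_13 = {x ∈ ℚ_13 : v_13(x) ≥ 0} and ℤ_13^× = {x ∈ ℤ_13 : v_13(x) = 0}. Here v_13(845) = v_13(num) − v_13(den) = 2; compare against these criteria.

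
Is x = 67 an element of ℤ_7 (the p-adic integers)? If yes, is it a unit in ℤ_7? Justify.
x ∈ ℤ_7^× (unit); v_7(x) = 0

ℤ_7 = {x ∈ ℚ_7 : v_7(x) ≥ 0} and ℤ_7^× = {x ∈ ℤ_7 : v_7(x) = 0}. Here v_7(67) = v_7(num) − v_7(den) = 0; compare against these criteria.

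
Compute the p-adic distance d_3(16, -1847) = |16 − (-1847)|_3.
d_3(16, -1847) = 1/81

Step 1 — x − y = 16 − (-1847) = 1863. Step 2 — v_3(1863) = 4 (factor: 1863 = (3^4 · 23); the sign does not affect v_p). Step 3 — |x − y|_3 = 3^{-4} = 1/81.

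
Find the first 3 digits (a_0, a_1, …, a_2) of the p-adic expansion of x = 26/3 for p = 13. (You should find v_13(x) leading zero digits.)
(a_0, …, a_2) = (0, 5, 4)

v_13(26/3) = 1, so a_0 = ... = a_0 = 0. Factor out: x = 13^1 · u with u = 2/3 a unit in ℤ_13. Expand u iteratively via a_{v+i} = u_i mod 13, u_{i+1} = (u_i − a_{v+i})/13:
  u_0 = 2/3;  a_1 = 5;  u_1 = (u_0 − 5)/13 = -1/3
  u_1 = -1/3;  a_2 = 4;  u_2 = (u_1 − 4)/13 = -1/3
Digits: (0, 5, 4).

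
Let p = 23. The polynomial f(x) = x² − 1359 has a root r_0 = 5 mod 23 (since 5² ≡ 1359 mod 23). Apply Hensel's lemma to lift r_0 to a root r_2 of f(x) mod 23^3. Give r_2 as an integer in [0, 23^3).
r_2 = 4053 (mod 12167)

Hensel's recurrence: r_{i+1} = r_i − f(r_i)·(f′(r_i))^{-1} mod 23^{i+2}, with f′(x) = 2x. Iterate:
  r_0 = 5 (mod 23)
  r_1 = 350 (mod 529)
  r_2 = 4053 (mod 12167)
Final: r_2 = 4053, and one checks f(r_2) ≡ 0 mod 23^3.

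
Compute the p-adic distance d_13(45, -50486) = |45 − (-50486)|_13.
d_13(45, -50486) = 1/2197

Step 1 — x − y = 45 − (-50486) = 50531. Step 2 — v_13(50531) = 3 (factor: 50531 = (13^3 · 23); the sign does not affect v_p). Step 3 — |x − y|_13 = 13^{-3} = 1/2197.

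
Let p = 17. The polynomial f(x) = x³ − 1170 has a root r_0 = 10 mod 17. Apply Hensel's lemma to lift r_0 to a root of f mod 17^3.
r_2 = 367 (mod 4913)

Hensel: r_{i+1} = r_i − f(r_i)/f′(r_i) mod 17^{i+2}, where f′(x) = 3x². Iterate:
  r_0 = 10 (mod 17)
  r_1 = 78 (mod 289)
  r_2 = 367 (mod 4913)
Final: r = 367 with f(r) ≡ 0 mod 17^3.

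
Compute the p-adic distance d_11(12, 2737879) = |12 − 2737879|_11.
d_11(12, 2737879) = 1/161051

Step 1 — x − y = 12 − 2737879 = -2737867. Step 2 — v_11(-2737867) = 5 (factor: -2737867 = −(11^5 · 17); the sign does not affect v_p). Step 3 — |x − y|_11 = 11^{-5} = 1/161051.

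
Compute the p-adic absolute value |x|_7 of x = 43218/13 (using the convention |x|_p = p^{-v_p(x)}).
|43218/13|_7 = 1/2401

Step 1 — compute v_7(x) by factoring powers of 7 out of the numerator and denominator: v_7(43218/13) = 4. Step 2 — apply |x|_p = p^{-v_p(x)} = 7^{-4} = 1/2401.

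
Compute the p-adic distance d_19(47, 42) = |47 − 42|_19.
d_19(47, 42) = 1

Step 1 — x − y = 47 − 42 = 5. Step 2 — v_19(5) = 0 (factor: 5 = (19^0 · 5); the sign does not affect v_p). Step 3 — |x − y|_19 = 19^{0} = 1.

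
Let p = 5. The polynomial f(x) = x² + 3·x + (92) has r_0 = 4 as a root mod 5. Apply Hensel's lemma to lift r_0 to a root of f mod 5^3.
r_2 = 59 (mod 125)

Hensel: r_{i+1} = r_i − f(r_i)·(f′(r_i))^{-1} mod 5^{i+2}, f′(x) = 2x + 3. Iterate:
  r_0 = 4 (mod 5)
  r_1 = 9 (mod 25)
  r_2 = 59 (mod 125)
Final: r = 59 satisfies f(r) ≡ 0 mod 5^3.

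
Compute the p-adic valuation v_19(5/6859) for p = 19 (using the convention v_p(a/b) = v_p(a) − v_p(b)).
v_19(5/6859) = -3

Factor powers of 19 from the numerator and denominator of the reduced fraction: 5 = 19^0 · 5 and 6859 = 19^3 · 1. Apply v_p(a/b) = v_p(a) − v_p(b): v_19(5/6859) = 0 − 3 = -3.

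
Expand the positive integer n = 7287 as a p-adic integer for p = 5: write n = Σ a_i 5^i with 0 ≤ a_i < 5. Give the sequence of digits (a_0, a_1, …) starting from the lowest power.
(a_0, a_1, …) = (2, 2, 1, 3, 1, 2)

Repeated division by 5 gives the digits low-to-high: 7287 = 2 + 2·5^1 + 1·5^2 + 3·5^3 + 1·5^4 + 2·5^5. Digit sequence: (2, 2, 1, 3, 1, 2).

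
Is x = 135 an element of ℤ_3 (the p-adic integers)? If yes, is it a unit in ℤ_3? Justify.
x ∈ ℤ_3 but not a unit; v_3(x) = 3 > 0

ℤ_3 = {x ∈ ℚ_3 : v_3(x) ≥ 0} and ℤ_3^× = {x ∈ ℤ_3 : v_3(x) = 0}. Here v_3(135) = v_3(num) − v_3(den) = 3; compare against these criteria.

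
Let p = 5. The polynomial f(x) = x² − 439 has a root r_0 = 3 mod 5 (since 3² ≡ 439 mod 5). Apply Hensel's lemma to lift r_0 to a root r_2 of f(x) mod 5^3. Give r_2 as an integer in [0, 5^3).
r_2 = 8 (mod 125)

Hensel's recurrence: r_{i+1} = r_i − f(r_i)·(f′(r_i))^{-1} mod 5^{i+2}, with f′(x) = 2x. Iterate:
  r_0 = 3 (mod 5)
  r_1 = 8 (mod 25)
  r_2 = 8 (mod 125)
Final: r_2 = 8, and one checks f(r_2) ≡ 0 mod 5^3.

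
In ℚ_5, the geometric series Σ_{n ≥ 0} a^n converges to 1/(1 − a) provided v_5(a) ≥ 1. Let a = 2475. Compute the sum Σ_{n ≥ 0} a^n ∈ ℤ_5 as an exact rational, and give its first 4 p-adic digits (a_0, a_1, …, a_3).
Σ a^n = 1/(1 − a) = -1/2474;  first 4 digits = (1, 0, 4, 4)

v_5(a) = 2 ≥ 1, so the series converges in ℤ_5 to 1/(1 − a) = 1/(1 − 2475) = -1/2474. Expand this rational in ℤ_5: compute digits iteratively via d_i = x_i mod 5, x_{i+1} = (x_i − d_i)/5. The first 4 digits are (1, 0, 4, 4).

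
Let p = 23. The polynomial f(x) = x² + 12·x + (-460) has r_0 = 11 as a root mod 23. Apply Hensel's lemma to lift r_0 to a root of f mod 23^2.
r_1 = 126 (mod 529)

Hensel: r_{i+1} = r_i − f(r_i)·(f′(r_i))^{-1} mod 23^{i+2}, f′(x) = 2x + 12. Iterate:
  r_0 = 11 (mod 23)
  r_1 = 126 (mod 529)
Final: r = 126 satisfies f(r) ≡ 0 mod 23^2.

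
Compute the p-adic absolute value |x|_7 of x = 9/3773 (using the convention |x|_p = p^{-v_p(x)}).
|9/3773|_7 = 343

Step 1 — compute v_7(x) by factoring powers of 7 out of the numerator and denominator: v_7(9/3773) = -3. Step 2 — apply |x|_p = p^{-v_p(x)} = 7^{3} = 343.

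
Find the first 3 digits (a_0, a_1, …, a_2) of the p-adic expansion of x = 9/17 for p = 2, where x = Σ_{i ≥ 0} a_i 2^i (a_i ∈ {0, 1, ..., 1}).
(a_0, …, a_2) = (1, 0, 0)

v_2(9/17) = 0 (numerator and denominator both coprime to 2), so x ∈ ℤ_2^×. Compute digits iteratively via a_i = x_i mod 2, x_{i+1} = (x_i − a_i)/2, with x_0 = x:
  x_0 = 9/17;  a_0 = 1;  x_1 = (x_0 − 1)/2 = -4/17
  x_1 = -4/17;  a_1 = 0;  x_2 = (x_1 − 0)/2 = -2/17
  x_2 = -2/17;  a_2 = 0;  x_3 = (x_2 − 0)/2 = -1/17
Digits: (1, 0, 0).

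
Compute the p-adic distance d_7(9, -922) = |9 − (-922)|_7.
d_7(9, -922) = 1/49

Step 1 — x − y = 9 − (-922) = 931. Step 2 — v_7(931) = 2 (factor: 931 = (7^2 · 19); the sign does not affect v_p). Step 3 — |x − y|_7 = 7^{-2} = 1/49.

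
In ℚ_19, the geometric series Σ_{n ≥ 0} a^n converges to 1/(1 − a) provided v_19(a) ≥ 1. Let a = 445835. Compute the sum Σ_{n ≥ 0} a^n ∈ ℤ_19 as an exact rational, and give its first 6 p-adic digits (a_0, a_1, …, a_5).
Σ a^n = 1/(1 − a) = -1/445834;  first 6 digits = (1, 0, 0, 8, 3, 0)

v_19(a) = 3 ≥ 1, so the series converges in ℤ_19 to 1/(1 − a) = 1/(1 − 445835) = -1/445834. Expand this rational in ℤ_19: compute digits iteratively via d_i = x_i mod 19, x_{i+1} = (x_i − d_i)/19. The first 6 digits are (1, 0, 0, 8, 3, 0).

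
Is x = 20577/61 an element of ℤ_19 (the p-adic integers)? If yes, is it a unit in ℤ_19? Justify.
x ∈ ℤ_19 but not a unit; v_19(x) = 3 > 0

ℤ_19 = {x ∈ ℚ_19 : v_19(x) ≥ 0} and ℤ_19^× = {x ∈ ℤ_19 : v_19(x) = 0}. Here v_19(20577/61) = v_19(num) − v_19(den) = 3; compare against these criteria.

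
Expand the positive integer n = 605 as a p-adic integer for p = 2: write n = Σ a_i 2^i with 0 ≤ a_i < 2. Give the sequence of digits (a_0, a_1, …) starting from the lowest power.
(a_0, a_1, …) = (1, 0, 1, 1, 1, 0, 1, 0, 0, 1)

Repeated division by 2 gives the digits low-to-high: 605 = 1 + 1·2^2 + 1·2^3 + 1·2^4 + 1·2^6 + 1·2^9. Digit sequence: (1, 0, 1, 1, 1, 0, 1, 0, 0, 1).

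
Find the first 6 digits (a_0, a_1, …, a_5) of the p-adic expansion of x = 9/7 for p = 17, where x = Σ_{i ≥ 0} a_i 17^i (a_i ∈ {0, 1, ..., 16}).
(a_0, …, a_5) = (11, 14, 4, 7, 2, 12)

v_17(9/7) = 0 (numerator and denominator both coprime to 17), so x ∈ ℤ_17^×. Compute digits iteratively via a_i = x_i mod 17, x_{i+1} = (x_i − a_i)/17, with x_0 = x:
  x_0 = 9/7;  a_0 = 11;  x_1 = (x_0 − 11)/17 = -4/7
  x_1 = -4/7;  a_1 = 14;  x_2 = (x_1 − 14)/17 = -6/7
  x_2 = -6/7;  a_2 = 4;  x_3 = (x_2 − 4)/17 = -2/7
  x_3 = -2/7;  a_3 = 7;  x_4 = (x_3 − 7)/17 = -3/7
  x_4 = -3/7;  a_4 = 2;  x_5 = (x_4 − 2)/17 = -1/7
  x_5 = -1/7;  a_5 = 12;  x_6 = (x_5 − 12)/17 = -5/7
Digits: (11, 14, 4, 7, 2, 12).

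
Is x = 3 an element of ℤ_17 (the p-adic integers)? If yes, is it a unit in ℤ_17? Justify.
x ∈ ℤ_17^× (unit); v_17(x) = 0

ℤ_17 = {x ∈ ℚ_17 : v_17(x) ≥ 0} and ℤ_17^× = {x ∈ ℤ_17 : v_17(x) = 0}. Here v_17(3) = v_17(num) − v_17(den) = 0; compare against these criteria.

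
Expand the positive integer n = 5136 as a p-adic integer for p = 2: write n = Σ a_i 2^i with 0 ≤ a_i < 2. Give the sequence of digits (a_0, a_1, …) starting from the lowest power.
(a_0, a_1, …) = (0, 0, 0, 0, 1, 0, 0, 0, 0, 0, 1, 0, 1)

Repeated division by 2 gives the digits low-to-high: 5136 = 1·2^4 + 1·2^10 + 1·2^12. Digit sequence: (0, 0, 0, 0, 1, 0, 0, 0, 0, 0, 1, 0, 1).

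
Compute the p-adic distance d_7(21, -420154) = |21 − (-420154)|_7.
d_7(21, -420154) = 1/16807

Step 1 — x − y = 21 − (-420154) = 420175. Step 2 — v_7(420175) = 5 (factor: 420175 = (7^5 · 25); the sign does not affect v_p). Step 3 — |x − y|_7 = 7^{-5} = 1/16807.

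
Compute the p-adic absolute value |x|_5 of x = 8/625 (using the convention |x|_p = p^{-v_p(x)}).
|8/625|_5 = 625

Step 1 — compute v_5(x) by factoring powers of 5 out of the numerator and denominator: v_5(8/625) = -4. Step 2 — apply |x|_p = p^{-v_p(x)} = 5^{4} = 625.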